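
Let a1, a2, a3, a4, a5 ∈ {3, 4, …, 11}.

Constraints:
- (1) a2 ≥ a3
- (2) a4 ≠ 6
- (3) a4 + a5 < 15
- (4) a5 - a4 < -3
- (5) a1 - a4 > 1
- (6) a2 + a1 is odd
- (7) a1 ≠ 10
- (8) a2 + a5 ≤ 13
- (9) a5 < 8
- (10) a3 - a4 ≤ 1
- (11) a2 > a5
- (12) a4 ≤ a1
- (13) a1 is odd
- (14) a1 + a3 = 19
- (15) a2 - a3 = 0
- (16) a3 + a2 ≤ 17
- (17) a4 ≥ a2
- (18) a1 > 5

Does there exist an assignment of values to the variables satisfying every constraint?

The assignment a1 = 11, a2 = 8, a3 = 8, a4 = 9, a5 = 3 works:
  constraint 3 holds since a4 + a5 = 12.
  constraint 4 holds since a5 - a4 = -6.
The rest check out directly.

Satisfiable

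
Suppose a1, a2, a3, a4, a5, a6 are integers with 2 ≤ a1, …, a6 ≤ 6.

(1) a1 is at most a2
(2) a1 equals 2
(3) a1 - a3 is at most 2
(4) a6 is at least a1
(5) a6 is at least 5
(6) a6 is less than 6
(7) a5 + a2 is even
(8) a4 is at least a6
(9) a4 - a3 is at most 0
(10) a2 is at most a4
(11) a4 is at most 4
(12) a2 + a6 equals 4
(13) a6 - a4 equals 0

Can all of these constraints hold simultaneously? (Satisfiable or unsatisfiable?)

Unsatisfiable

From constraints 5 and 8: a4 ≥ a6 and a6 ≥ 5, so a4 ≥ 5. From constraint 11: a4 ≤ 4. But 4 < 5, so no value of a4 works.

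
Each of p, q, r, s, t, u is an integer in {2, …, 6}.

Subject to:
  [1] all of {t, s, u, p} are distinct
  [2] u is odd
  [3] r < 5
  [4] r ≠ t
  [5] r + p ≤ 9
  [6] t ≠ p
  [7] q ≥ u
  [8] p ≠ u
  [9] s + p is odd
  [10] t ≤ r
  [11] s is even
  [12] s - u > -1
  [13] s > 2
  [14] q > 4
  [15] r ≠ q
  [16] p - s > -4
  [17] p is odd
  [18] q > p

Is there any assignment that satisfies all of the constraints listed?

The assignment p = 3, q = 5, r = 3, s = 6, t = 2, u = 5 works:
  constraint 5 holds since r + p = 6.
  constraint 12 holds since s - u = 1.
  constraint 16 holds since p - s = -3.
The rest check out directly.

Satisfiable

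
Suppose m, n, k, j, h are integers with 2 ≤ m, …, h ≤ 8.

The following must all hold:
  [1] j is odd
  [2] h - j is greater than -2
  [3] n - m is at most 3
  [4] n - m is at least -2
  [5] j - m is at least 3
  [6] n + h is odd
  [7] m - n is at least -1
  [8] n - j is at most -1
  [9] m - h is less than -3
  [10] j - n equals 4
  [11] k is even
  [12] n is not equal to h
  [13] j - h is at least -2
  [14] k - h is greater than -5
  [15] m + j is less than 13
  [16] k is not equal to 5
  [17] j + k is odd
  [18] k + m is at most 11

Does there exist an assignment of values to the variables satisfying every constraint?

Satisfiable

One satisfying assignment is m = 3, n = 3, k = 6, j = 7, h = 8.
For the less obvious constraints — constraint 2: h - j = 1; constraint 3: n - m = 0 — and the others hold by inspection.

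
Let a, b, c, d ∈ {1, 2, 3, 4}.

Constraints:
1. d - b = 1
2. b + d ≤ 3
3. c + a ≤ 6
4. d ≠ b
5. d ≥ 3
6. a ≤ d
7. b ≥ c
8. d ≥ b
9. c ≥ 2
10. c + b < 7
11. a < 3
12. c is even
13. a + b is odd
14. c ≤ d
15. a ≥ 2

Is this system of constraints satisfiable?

Unsatisfiable

From constraints 7 and 9: b ≥ c ≥ 2. From constraints 6 and 15: d ≥ a ≥ 2. Hence b + d ≥ 4. But constraint 2 requires b + d ≤ 3, and 3 < 4. Contradiction.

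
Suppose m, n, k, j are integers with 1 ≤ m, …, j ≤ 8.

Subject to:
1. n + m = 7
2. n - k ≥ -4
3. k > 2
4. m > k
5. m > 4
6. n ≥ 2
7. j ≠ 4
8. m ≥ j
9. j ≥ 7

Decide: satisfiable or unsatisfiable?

Unsatisfiable

From constraint 6: n ≥ 2. From constraints 8 and 9: m ≥ j ≥ 7. Hence n + m ≥ 9. But constraint 1 requires n + m = 7, and 7 < 9. Contradiction.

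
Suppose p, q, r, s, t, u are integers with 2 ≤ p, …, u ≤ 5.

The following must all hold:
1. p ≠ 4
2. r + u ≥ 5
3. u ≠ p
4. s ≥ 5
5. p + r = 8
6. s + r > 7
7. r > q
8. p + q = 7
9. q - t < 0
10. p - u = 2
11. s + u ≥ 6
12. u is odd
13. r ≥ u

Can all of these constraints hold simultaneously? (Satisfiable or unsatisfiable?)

Satisfiable

Take p = 5, q = 2, r = 3, s = 5, t = 4, u = 3. Then constraint 2: r + u = 6; constraint 5: p + r = 8, and every other listed constraint is also met.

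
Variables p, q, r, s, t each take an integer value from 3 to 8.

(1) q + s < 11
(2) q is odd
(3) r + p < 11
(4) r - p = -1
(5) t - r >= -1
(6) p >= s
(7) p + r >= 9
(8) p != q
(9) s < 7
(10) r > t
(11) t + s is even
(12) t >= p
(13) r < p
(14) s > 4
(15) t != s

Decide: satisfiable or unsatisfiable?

Unsatisfiable

Constraints 10, 12, and 13 give r < p, p ≤ t, t < r. Chaining: r < p ≤ t < r, which forces r < r — impossible.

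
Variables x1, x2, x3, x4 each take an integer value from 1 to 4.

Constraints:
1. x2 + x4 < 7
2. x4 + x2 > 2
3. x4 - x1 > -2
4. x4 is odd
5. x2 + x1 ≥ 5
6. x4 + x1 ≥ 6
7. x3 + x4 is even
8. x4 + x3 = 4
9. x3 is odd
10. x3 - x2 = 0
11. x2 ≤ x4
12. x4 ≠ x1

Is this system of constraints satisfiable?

Try x1 = 4, x2 = 1, x3 = 1, x4 = 3.
Check constraint 1: x2 + x4 = 4; constraint 2: x4 + x2 = 4; constraint 3: x4 - x1 = -1. The remaining constraints are straightforward to verify.

Satisfiable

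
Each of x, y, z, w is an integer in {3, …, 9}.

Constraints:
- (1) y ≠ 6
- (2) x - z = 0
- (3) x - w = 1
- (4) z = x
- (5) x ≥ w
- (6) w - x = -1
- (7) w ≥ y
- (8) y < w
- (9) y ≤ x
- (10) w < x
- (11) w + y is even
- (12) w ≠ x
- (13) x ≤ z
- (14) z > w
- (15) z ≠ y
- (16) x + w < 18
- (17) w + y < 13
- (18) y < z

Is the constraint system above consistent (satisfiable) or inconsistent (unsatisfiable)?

One satisfying assignment is x = 9, y = 4, z = 9, w = 8.
For the less obvious constraints — constraint 2: x - z = 0; constraint 3: x - w = 1 — and the others hold by inspection.

Satisfiable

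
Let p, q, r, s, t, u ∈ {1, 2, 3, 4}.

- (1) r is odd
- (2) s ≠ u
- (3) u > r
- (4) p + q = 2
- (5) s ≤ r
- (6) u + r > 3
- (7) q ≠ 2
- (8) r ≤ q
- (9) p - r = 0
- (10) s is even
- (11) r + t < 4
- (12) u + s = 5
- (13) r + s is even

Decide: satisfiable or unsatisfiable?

Constraint 1 makes r odd and constraint 10 makes s even, so r + s must be odd. Constraint 13 says r + s is even — contradiction.

Unsatisfiable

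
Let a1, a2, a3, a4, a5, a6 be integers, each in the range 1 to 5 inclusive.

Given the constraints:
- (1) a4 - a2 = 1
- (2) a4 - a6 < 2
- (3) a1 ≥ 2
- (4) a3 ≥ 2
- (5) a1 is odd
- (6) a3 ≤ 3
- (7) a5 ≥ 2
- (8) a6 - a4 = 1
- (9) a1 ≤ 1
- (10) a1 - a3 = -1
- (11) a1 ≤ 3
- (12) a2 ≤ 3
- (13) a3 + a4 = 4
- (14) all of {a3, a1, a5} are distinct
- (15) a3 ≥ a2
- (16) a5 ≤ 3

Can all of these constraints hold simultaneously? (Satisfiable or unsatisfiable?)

Constraints 3, 4, 6, 7, 11, and 16 confine each of a3, a1, a5 to the 2 values {2, 3}.
Constraint 14 requires all 3 of them to be distinct, but only 2 values are available — impossible by the pigeonhole principle.

Unsatisfiable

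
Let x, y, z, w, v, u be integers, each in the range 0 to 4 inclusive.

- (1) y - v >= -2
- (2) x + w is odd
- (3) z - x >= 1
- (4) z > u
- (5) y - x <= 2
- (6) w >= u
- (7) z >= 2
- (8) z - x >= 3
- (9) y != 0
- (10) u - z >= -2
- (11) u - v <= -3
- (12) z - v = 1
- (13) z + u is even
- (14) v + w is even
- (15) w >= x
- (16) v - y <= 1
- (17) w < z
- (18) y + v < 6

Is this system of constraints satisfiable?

Unsatisfiable

Constraints 5, 8, 10, 11, and 16 give v − u ≥ 3, u − z ≥ -2, z − x ≥ 3, x − y ≥ -2, y − v ≥ -1.
Adding all 5 inequalities: the left sides telescope to 0, and the right sides sum to 3 + (-2) + 3 + (-2) + (-1) = 1. So 0 ≥ 1, which is false.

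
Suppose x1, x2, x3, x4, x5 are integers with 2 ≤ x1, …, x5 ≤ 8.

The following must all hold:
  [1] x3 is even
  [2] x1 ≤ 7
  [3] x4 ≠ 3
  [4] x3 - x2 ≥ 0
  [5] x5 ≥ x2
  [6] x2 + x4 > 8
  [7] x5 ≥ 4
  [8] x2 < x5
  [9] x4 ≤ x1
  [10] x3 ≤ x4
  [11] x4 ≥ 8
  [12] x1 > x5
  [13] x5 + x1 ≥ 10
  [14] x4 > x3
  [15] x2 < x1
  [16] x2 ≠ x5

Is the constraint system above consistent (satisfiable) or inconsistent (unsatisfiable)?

Unsatisfiable

From constraint 11: x4 ≥ 8. From constraints 2 and 9: x4 ≤ x1 and x1 ≤ 7, so x4 ≤ 7. But 7 < 8, so no value of x4 works.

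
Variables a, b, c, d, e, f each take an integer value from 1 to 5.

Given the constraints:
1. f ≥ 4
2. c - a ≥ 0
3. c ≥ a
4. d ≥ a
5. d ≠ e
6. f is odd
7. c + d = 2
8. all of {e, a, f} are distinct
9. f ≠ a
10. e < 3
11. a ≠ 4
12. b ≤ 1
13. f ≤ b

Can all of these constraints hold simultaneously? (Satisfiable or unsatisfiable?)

Unsatisfiable

From constraint 1: f ≥ 4. From constraints 12 and 13: f ≤ b and b ≤ 1, so f ≤ 1. But 1 < 4, so no value of f works.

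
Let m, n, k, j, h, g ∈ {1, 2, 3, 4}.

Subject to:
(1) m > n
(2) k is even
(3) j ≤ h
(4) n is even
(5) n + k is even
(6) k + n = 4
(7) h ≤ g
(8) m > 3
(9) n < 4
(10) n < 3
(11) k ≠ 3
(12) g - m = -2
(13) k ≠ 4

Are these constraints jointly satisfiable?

One satisfying assignment is m = 4, n = 2, k = 2, j = 1, h = 2, g = 2.
For the less obvious constraints — constraint 2: k = 2 is even; constraint 6: k + n = 4; constraint 12: g - m = -2 — and the others hold by inspection.

Satisfiable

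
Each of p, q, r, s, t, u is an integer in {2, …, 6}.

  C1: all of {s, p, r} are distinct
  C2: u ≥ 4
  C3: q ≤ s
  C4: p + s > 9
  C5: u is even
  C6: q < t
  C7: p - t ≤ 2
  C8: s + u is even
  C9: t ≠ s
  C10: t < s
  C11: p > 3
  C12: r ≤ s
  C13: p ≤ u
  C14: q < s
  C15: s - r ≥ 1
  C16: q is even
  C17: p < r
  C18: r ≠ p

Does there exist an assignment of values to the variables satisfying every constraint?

Satisfiable

Take p = 4, q = 2, r = 5, s = 6, t = 4, u = 4. Then constraint 4: p + s = 10; constraint 7: p - t = 0; constraint 15: s - r = 1, and every other listed constraint is also met.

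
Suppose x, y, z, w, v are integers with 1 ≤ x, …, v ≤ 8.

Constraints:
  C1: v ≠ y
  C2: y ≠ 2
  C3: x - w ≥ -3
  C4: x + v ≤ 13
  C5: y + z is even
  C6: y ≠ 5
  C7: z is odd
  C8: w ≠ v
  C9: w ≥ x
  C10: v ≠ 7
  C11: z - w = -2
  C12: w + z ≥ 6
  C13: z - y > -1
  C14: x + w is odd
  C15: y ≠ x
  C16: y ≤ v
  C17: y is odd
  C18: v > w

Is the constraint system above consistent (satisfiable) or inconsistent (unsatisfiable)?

Satisfiable

Try x = 4, y = 1, z = 3, w = 5, v = 8.
Check constraint 3: x - w = -1; constraint 4: x + v = 12; constraint 11: z - w = -2. The remaining constraints are straightforward to verify.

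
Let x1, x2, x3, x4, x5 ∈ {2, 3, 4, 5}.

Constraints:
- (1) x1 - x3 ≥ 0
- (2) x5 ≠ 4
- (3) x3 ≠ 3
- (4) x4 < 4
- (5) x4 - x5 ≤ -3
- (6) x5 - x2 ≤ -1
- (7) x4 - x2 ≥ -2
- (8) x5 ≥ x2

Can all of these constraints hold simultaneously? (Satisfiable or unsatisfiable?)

Constraints 5, 6, and 7 give x4 − x2 ≥ -2, x2 − x5 ≥ 1, x5 − x4 ≥ 3.
Adding all 3 inequalities: the left sides telescope to 0, and the right sides sum to (-2) + 1 + 3 = 2. So 0 ≥ 2, which is false.

Unsatisfiable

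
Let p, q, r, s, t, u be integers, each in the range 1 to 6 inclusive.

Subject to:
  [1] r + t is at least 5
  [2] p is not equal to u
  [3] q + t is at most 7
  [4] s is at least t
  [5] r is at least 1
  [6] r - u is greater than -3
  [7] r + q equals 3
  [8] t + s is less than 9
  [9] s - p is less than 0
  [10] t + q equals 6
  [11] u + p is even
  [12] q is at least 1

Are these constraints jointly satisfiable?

Satisfiable

The assignment p = 5, q = 2, r = 1, s = 4, t = 4, u = 1 works:
  constraint 1 holds since r + t = 5.
  constraint 3 holds since q + t = 6.
  constraint 6 holds since r - u = 0.
The rest check out directly.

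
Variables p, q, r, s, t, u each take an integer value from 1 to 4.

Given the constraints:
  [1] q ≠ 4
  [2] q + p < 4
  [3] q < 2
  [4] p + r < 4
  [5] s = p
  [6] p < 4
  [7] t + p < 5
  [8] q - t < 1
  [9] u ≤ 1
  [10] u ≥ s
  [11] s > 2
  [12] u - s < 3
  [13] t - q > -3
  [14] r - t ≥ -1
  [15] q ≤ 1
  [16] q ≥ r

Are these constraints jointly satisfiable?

From constraint 11: s ≥ 3. From constraints 9 and 10: s ≤ u and u ≤ 1, so s ≤ 1. But 1 < 3, so no value of s works.

Unsatisfiable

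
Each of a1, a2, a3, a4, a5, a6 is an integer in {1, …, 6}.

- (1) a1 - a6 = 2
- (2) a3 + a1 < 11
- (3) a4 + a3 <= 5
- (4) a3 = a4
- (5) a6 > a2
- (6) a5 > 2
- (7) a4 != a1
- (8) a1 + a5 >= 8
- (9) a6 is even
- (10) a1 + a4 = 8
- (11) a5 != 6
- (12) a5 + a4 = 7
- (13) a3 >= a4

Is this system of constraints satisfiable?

One satisfying assignment is a1 = 6, a2 = 3, a3 = 2, a4 = 2, a5 = 5, a6 = 4.
For the less obvious constraints — constraint 1: a1 - a6 = 2; constraint 2: a3 + a1 = 8; constraint 3: a4 + a3 = 4 — and the others hold by inspection.

Satisfiable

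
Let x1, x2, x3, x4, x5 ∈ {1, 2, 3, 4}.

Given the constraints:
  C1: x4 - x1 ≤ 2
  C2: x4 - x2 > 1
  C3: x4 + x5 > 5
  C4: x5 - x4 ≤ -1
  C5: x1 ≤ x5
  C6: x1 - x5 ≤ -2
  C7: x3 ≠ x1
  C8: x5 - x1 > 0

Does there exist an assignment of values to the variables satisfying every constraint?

Unsatisfiable

Constraints 1, 4, and 6 give x5 − x1 ≥ 2, x1 − x4 ≥ -2, x4 − x5 ≥ 1.
Adding all 3 inequalities: the left sides telescope to 0, and the right sides sum to 2 + (-2) + 1 = 1. So 0 ≥ 1, which is false.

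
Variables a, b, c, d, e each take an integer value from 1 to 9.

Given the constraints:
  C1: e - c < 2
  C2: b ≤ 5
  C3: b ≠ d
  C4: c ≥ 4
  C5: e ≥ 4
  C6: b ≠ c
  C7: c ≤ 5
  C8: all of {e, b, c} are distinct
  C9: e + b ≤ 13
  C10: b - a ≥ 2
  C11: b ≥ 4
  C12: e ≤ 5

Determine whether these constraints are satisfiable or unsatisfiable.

Unsatisfiable

Constraints 2, 4, 5, 7, 11, and 12 confine each of e, b, c to the 2 values {4, 5}.
Constraint 8 requires all 3 of them to be distinct, but only 2 values are available — impossible by the pigeonhole principle.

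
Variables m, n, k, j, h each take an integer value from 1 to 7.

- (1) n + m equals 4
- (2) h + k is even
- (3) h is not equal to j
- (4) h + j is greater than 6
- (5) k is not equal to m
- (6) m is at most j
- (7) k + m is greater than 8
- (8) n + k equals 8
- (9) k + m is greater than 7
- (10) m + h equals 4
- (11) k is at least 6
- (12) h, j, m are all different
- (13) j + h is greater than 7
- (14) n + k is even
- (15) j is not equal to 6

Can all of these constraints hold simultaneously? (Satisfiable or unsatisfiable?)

Satisfiable

One satisfying assignment is m = 3, n = 1, k = 7, j = 7, h = 1.
For the less obvious constraints — constraint 1: n + m = 4; constraint 4: h + j = 8; constraint 7: k + m = 10 — and the others hold by inspection.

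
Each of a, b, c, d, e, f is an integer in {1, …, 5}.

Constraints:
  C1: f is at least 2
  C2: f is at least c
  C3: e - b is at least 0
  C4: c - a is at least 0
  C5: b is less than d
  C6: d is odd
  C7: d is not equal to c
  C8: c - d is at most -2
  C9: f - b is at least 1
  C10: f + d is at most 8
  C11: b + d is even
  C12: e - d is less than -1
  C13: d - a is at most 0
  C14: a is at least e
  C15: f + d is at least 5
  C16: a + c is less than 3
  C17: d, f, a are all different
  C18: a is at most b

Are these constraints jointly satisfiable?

Unsatisfiable

Constraints 4, 8, and 13 give c − a ≥ 0, a − d ≥ 0, d − c ≥ 2.
Adding all 3 inequalities: the left sides telescope to 0, and the right sides sum to 0 + 0 + 2 = 2. So 0 ≥ 2, which is false.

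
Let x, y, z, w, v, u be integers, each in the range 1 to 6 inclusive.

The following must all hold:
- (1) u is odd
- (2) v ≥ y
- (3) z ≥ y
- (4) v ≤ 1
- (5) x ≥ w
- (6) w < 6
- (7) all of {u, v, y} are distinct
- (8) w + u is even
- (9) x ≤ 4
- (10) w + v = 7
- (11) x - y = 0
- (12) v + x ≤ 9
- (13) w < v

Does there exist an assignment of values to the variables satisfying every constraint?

From constraints 5 and 9: w ≤ x ≤ 4. From constraint 4: v ≤ 1. Hence w + v ≤ 5. But constraint 10 requires w + v = 7, and 7 > 5. Contradiction.

Unsatisfiable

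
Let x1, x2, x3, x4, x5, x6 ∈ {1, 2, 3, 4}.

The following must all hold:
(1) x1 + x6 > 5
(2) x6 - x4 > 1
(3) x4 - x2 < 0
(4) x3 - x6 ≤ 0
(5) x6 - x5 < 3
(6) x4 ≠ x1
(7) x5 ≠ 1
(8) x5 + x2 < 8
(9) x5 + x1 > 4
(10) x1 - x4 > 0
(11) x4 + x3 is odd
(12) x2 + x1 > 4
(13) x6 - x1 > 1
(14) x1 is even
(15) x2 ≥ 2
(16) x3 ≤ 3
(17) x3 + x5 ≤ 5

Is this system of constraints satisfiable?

Satisfiable

Take x1 = 2, x2 = 4, x3 = 2, x4 = 1, x5 = 3, x6 = 4. Then constraint 1: x1 + x6 = 6; constraint 2: x6 - x4 = 3; constraint 3: x4 - x2 = -3, and every other listed constraint is also met.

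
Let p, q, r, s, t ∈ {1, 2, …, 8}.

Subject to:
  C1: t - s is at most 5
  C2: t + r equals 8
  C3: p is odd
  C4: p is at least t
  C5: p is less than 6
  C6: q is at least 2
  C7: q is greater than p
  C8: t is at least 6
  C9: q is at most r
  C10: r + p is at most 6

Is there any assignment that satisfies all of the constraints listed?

Unsatisfiable

From constraints 6 and 9: r ≥ q ≥ 2. From constraints 4 and 8: p ≥ t ≥ 6. Hence r + p ≥ 8. But constraint 10 requires r + p ≤ 6, and 6 < 8. Contradiction.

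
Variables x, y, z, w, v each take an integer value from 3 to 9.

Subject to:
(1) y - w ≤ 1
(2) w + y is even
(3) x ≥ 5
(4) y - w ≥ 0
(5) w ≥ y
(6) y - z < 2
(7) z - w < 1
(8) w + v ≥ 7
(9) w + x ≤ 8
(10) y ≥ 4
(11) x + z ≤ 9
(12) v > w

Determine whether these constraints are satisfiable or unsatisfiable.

Unsatisfiable

From constraints 5 and 10: w ≥ y ≥ 4. From constraint 3: x ≥ 5. Hence w + x ≥ 9. But constraint 9 requires w + x ≤ 8, and 8 < 9. Contradiction.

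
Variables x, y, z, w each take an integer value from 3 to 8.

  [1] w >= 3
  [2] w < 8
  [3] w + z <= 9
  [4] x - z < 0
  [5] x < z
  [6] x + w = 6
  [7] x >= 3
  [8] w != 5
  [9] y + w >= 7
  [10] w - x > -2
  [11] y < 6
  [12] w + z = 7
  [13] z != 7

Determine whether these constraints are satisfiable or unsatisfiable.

Try x = 3, y = 4, z = 4, w = 3.
Check constraint 3: w + z = 7; constraint 4: x - z = -1. The remaining constraints are straightforward to verify.

Satisfiable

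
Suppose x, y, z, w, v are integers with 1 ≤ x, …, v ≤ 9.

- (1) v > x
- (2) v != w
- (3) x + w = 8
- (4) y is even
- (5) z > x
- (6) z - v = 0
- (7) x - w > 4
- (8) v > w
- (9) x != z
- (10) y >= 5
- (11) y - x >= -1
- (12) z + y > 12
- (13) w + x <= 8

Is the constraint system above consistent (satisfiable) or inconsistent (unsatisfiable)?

Take x = 7, y = 6, z = 8, w = 1, v = 8. Then constraint 3: x + w = 8; constraint 6: z - v = 0; constraint 7: x - w = 6, and every other listed constraint is also met.

Satisfiable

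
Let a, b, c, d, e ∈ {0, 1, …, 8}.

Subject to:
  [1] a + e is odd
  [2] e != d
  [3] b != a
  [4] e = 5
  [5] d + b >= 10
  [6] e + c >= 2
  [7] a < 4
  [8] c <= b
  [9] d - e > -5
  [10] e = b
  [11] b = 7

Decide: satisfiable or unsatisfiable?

Constraint 4 fixes e = 5 and constraint 11 fixes b = 7, but constraint 10 requires e = b. Since 5 ≠ 7, contradiction.

Unsatisfiable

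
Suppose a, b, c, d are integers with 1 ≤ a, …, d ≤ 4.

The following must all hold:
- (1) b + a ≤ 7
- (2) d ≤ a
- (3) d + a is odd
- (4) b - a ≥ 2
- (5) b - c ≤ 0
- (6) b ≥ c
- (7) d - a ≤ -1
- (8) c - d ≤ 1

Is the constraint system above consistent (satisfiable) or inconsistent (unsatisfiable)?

Unsatisfiable

Constraints 4, 5, 7, and 8 give d − c ≥ -1, c − b ≥ 0, b − a ≥ 2, a − d ≥ 1.
Adding all 4 inequalities: the left sides telescope to 0, and the right sides sum to (-1) + 0 + 2 + 1 = 2. So 0 ≥ 2, which is false.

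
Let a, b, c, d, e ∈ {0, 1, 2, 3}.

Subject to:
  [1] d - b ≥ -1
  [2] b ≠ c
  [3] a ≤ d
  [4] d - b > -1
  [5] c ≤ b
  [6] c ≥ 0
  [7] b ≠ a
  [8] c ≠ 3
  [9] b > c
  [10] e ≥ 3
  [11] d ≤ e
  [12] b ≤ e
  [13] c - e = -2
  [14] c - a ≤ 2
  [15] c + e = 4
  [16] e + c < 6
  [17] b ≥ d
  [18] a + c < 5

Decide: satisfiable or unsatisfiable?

Satisfiable

The assignment a = 1, b = 2, c = 1, d = 2, e = 3 works:
  constraint 1 holds since d - b = 0.
  constraint 4 holds since d - b = 0.
The rest check out directly.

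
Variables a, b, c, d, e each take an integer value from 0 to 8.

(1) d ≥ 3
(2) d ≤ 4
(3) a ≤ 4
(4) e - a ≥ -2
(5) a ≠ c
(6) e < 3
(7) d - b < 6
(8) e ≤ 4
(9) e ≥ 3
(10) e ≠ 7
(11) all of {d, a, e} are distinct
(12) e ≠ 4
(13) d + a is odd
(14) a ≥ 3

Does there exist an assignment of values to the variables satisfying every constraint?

Constraints 1, 2, 3, 8, 9, and 14 confine each of d, a, e to the 2 values {3, 4}.
Constraint 11 requires all 3 of them to be distinct, but only 2 values are available — impossible by the pigeonhole principle.

Unsatisfiable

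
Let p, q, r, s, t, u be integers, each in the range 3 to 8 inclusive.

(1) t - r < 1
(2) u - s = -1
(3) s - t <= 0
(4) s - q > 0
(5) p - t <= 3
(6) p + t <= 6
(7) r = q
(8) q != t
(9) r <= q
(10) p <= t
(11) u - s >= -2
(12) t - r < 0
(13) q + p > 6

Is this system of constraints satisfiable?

Constraints 3, 4, 9, and 12 give s ≤ t, t < r, r ≤ q, q < s. Chaining: s ≤ t < r ≤ q < s, which forces s < s — impossible.

Unsatisfiable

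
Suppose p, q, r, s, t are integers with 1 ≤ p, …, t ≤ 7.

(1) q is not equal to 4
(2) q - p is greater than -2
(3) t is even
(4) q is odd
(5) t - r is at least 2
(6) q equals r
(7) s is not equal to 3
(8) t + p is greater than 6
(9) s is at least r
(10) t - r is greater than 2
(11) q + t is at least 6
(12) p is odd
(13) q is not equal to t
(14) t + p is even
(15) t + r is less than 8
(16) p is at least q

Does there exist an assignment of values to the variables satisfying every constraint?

Constraint 3 makes t even and constraint 12 makes p odd, so t + p must be odd. Constraint 14 says t + p is even — contradiction.

Unsatisfiable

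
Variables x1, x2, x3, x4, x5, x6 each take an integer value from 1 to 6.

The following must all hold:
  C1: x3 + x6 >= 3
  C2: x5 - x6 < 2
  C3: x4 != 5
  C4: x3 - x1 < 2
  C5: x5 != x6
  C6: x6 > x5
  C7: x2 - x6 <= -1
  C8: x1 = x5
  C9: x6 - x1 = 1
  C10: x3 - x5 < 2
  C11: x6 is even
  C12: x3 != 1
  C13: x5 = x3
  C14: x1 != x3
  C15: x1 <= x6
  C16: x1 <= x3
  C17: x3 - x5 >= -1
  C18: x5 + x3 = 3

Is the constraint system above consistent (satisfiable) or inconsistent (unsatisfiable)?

Unsatisfiable

From constraints 8 and 13, x1 = x5 = x3, so x1 = x3. But constraint 14 says x1 ≠ x3. Contradiction.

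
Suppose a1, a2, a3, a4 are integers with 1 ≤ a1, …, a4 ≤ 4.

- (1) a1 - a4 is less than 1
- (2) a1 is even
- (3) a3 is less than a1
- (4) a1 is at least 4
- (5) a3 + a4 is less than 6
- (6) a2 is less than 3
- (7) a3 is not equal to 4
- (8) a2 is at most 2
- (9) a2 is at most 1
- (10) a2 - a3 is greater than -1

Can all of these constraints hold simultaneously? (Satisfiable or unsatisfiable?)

Satisfiable

Take a1 = 4, a2 = 1, a3 = 1, a4 = 4. Then constraint 1: a1 - a4 = 0; constraint 5: a3 + a4 = 5; constraint 10: a2 - a3 = 0, and every other listed constraint is also met.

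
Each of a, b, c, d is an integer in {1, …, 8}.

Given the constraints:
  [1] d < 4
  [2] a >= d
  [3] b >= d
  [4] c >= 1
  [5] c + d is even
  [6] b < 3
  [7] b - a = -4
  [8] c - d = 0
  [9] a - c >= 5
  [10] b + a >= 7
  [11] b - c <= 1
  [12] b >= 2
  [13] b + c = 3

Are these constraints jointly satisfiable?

Satisfiable

Setting (a, b, c, d) = (6, 2, 1, 1) satisfies everything: constraint 7: b - a = -4; constraint 8: c - d = 0, and the others follow.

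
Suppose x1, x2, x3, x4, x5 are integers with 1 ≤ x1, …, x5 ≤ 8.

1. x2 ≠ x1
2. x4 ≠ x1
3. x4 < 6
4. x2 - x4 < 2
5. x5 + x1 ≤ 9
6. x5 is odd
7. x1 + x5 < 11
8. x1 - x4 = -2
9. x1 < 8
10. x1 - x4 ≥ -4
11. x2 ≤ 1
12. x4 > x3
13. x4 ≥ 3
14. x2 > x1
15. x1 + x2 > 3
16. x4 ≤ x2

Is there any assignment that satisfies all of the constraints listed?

From constraints 13 and 16: x2 ≥ x4 and x4 ≥ 3, so x2 ≥ 3. From constraint 11: x2 ≤ 1. But 1 < 3, so no value of x2 works.

Unsatisfiable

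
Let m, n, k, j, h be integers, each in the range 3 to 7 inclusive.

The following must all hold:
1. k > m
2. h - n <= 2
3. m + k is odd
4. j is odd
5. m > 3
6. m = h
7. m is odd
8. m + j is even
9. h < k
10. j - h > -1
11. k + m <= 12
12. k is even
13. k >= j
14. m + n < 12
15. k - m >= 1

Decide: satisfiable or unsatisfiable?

Take m = 5, n = 6, k = 6, j = 5, h = 5. Then constraint 2: h - n = -1; constraint 10: j - h = 0, and every other listed constraint is also met.

Satisfiable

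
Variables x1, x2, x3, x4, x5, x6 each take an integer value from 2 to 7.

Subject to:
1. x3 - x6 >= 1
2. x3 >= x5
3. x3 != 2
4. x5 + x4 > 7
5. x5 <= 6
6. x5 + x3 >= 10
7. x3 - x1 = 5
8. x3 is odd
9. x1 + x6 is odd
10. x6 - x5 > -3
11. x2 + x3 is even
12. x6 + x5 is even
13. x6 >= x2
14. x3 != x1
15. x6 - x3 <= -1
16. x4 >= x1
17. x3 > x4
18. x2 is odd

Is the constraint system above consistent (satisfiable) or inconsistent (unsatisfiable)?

Setting (x1, x2, x3, x4, x5, x6) = (2, 3, 7, 3, 5, 3) satisfies everything: constraint 1: x3 - x6 = 4; constraint 4: x5 + x4 = 8, and the others follow.

Satisfiable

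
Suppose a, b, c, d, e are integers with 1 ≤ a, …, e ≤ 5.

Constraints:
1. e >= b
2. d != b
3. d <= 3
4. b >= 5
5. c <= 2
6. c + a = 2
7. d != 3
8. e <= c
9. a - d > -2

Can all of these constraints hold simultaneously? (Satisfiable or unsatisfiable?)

Unsatisfiable

From constraints 1 and 4: e ≥ b and b ≥ 5, so e ≥ 5. From constraints 5 and 8: e ≤ c and c ≤ 2, so e ≤ 2. But 2 < 5, so no value of e works.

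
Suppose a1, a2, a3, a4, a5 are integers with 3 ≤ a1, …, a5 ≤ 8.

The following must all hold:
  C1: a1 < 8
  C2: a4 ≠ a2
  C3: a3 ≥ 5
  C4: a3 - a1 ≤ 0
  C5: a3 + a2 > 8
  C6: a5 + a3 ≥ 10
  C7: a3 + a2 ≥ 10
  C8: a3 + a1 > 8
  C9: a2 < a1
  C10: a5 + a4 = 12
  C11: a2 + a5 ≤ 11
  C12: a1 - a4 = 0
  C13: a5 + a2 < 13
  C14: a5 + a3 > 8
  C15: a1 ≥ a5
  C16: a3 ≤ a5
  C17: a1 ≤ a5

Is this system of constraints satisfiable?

Satisfiable

One satisfying assignment is a1 = 6, a2 = 5, a3 = 5, a4 = 6, a5 = 6.
For the less obvious constraints — constraint 4: a3 - a1 = -1; constraint 5: a3 + a2 = 10 — and the others hold by inspection.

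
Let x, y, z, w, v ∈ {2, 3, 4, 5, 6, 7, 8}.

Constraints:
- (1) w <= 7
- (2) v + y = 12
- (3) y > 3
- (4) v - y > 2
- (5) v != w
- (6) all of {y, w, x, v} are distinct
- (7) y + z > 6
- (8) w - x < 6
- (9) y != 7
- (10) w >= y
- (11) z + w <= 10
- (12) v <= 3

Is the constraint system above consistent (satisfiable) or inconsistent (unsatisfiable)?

From constraint 12: v ≤ 3. From constraints 1 and 10: y ≤ w ≤ 7. Hence v + y ≤ 10. But constraint 2 requires v + y = 12, and 12 > 10. Contradiction.

Unsatisfiable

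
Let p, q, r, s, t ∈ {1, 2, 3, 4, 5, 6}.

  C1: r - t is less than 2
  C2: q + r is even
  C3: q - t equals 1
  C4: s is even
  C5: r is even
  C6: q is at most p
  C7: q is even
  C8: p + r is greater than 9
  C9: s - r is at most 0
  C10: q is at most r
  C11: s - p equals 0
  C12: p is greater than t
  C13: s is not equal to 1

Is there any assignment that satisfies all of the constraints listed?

Satisfiable

The assignment p = 6, q = 6, r = 6, s = 6, t = 5 works:
  constraint 1 holds since r - t = 1.
  constraint 3 holds since q - t = 1.
  constraint 8 holds since p + r = 12.
The rest check out directly.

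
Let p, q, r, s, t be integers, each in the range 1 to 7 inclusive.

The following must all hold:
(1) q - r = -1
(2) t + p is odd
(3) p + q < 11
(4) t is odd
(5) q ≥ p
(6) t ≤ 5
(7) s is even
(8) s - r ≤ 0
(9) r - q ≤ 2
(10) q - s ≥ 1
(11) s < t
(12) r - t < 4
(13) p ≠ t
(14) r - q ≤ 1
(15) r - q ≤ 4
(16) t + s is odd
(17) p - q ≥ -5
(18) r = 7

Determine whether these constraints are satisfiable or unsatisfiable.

One satisfying assignment is p = 4, q = 6, r = 7, s = 4, t = 5.
For the less obvious constraints — constraint 1: q - r = -1; constraint 3: p + q = 10 — and the others hold by inspection.

Satisfiable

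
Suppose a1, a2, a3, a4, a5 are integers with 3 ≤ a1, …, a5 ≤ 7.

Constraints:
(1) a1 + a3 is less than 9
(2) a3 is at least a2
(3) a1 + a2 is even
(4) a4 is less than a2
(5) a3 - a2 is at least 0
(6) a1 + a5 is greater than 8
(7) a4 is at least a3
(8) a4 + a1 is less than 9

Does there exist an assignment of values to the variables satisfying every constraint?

Constraints 2, 4, and 7 give a4 < a2, a2 ≤ a3, a3 ≤ a4. Chaining: a4 < a2 ≤ a3 ≤ a4, which forces a4 < a4 — impossible.

Unsatisfiable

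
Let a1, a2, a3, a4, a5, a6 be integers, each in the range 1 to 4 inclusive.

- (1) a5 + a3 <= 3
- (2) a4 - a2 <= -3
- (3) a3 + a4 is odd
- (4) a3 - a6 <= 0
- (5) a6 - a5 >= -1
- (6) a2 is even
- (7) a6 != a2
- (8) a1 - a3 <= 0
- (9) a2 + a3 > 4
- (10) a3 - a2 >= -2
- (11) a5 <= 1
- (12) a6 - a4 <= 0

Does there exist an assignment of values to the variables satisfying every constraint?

Unsatisfiable

Constraints 2, 4, 10, and 12 give a4 − a6 ≥ 0, a6 − a3 ≥ 0, a3 − a2 ≥ -2, a2 − a4 ≥ 3.
Adding all 4 inequalities: the left sides telescope to 0, and the right sides sum to 0 + 0 + (-2) + 3 = 1. So 0 ≥ 1, which is false.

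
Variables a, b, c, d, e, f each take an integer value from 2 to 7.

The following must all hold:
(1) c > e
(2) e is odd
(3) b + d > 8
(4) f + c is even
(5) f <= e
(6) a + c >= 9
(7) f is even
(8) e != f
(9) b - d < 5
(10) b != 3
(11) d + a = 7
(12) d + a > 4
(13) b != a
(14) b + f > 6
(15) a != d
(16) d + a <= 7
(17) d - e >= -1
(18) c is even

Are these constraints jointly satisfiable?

One satisfying assignment is a = 4, b = 6, c = 6, d = 3, e = 3, f = 2.
For the less obvious constraints — constraint 3: b + d = 9; constraint 6: a + c = 10 — and the others hold by inspection.

Satisfiable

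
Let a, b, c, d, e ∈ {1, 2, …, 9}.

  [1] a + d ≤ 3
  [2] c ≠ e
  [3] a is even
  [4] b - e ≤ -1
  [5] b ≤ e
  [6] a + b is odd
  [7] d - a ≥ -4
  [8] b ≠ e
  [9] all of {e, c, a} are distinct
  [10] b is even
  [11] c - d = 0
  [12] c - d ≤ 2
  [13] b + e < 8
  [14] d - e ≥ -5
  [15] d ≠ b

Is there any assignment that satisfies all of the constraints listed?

Constraint 3 makes a even and constraint 10 makes b even, so a + b must be even. Constraint 6 says a + b is odd — contradiction.

Unsatisfiable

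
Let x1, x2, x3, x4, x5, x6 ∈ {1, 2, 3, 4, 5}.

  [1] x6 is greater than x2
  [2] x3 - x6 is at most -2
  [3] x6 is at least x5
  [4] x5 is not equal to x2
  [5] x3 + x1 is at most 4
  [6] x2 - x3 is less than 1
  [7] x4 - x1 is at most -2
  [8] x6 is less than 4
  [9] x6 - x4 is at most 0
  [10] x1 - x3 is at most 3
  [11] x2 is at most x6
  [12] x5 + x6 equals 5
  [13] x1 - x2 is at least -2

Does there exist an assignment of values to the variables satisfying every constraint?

Unsatisfiable

Constraints 2, 7, 9, and 10 give x3 − x1 ≥ -3, x1 − x4 ≥ 2, x4 − x6 ≥ 0, x6 − x3 ≥ 2.
Adding all 4 inequalities: the left sides telescope to 0, and the right sides sum to (-3) + 2 + 0 + 2 = 1. So 0 ≥ 1, which is false.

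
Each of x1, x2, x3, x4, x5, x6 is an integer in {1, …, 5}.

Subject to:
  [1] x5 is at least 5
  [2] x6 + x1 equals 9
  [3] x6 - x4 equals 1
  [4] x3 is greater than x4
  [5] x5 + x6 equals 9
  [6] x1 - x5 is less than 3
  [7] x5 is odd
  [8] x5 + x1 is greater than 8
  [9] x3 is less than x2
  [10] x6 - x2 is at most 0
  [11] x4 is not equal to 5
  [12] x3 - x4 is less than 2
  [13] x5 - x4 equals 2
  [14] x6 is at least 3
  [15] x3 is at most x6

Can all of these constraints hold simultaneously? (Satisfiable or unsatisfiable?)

Satisfiable

Take x1 = 5, x2 = 5, x3 = 4, x4 = 3, x5 = 5, x6 = 4. Then constraint 2: x6 + x1 = 9; constraint 3: x6 - x4 = 1, and every other listed constraint is also met.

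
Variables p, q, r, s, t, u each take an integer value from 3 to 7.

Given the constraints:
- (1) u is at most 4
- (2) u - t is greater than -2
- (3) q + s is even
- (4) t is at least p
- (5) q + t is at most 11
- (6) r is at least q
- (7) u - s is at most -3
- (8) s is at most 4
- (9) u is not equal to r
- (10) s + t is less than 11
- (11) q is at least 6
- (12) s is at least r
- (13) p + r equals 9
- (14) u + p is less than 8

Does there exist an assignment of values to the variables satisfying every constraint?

From constraints 6 and 11: r ≥ q and q ≥ 6, so r ≥ 6. From constraints 8 and 12: r ≤ s and s ≤ 4, so r ≤ 4. But 4 < 6, so no value of r works.

Unsatisfiable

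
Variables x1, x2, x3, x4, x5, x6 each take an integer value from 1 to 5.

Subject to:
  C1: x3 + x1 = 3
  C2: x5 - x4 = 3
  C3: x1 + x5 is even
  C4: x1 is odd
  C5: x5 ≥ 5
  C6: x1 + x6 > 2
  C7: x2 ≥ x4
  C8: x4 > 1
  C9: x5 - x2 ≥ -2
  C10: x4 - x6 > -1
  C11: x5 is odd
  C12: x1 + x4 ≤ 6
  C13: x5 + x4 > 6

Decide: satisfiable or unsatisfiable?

Satisfiable

Take x1 = 1, x2 = 5, x3 = 2, x4 = 2, x5 = 5, x6 = 2. Then constraint 1: x3 + x1 = 3; constraint 2: x5 - x4 = 3, and every other listed constraint is also met.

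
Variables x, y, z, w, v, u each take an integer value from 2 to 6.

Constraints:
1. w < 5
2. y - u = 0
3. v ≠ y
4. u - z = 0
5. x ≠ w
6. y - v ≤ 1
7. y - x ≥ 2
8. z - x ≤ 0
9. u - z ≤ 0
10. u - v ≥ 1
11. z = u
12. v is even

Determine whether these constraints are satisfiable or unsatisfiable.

Constraints 6, 7, 8, 9, and 10 give x − z ≥ 0, z − u ≥ 0, u − v ≥ 1, v − y ≥ -1, y − x ≥ 2.
Adding all 5 inequalities: the left sides telescope to 0, and the right sides sum to 0 + 0 + 1 + (-1) + 2 = 2. So 0 ≥ 2, which is false.

Unsatisfiable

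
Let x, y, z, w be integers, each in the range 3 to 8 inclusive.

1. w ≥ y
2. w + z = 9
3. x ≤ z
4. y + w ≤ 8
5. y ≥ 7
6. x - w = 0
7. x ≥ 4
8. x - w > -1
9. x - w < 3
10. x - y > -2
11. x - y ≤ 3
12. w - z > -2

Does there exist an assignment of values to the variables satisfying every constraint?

From constraints 1 and 5: w ≥ y ≥ 7. From constraints 3 and 7: z ≥ x ≥ 4. Hence w + z ≥ 11. But constraint 2 requires w + z = 9, and 9 < 11. Contradiction.

Unsatisfiable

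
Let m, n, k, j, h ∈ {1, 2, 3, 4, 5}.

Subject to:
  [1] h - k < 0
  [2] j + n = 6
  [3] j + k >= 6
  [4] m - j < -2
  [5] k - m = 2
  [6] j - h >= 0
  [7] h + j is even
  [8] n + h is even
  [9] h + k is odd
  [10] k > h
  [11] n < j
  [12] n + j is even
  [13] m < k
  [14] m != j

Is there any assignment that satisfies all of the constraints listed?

Setting (m, n, k, j, h) = (2, 1, 4, 5, 3) satisfies everything: constraint 1: h - k = -1; constraint 2: j + n = 6; constraint 3: j + k = 9, and the others follow.

Satisfiable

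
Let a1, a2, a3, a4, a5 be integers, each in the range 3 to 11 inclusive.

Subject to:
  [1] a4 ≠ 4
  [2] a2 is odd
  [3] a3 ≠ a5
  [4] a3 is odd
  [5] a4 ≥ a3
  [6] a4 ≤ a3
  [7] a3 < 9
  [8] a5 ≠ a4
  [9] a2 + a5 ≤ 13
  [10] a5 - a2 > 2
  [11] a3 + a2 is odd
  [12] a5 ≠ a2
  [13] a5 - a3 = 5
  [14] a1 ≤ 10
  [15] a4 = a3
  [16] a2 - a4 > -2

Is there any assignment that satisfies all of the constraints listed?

Constraint 4 makes a3 odd and constraint 2 makes a2 odd, so a3 + a2 must be even. Constraint 11 says a3 + a2 is odd — contradiction.

Unsatisfiable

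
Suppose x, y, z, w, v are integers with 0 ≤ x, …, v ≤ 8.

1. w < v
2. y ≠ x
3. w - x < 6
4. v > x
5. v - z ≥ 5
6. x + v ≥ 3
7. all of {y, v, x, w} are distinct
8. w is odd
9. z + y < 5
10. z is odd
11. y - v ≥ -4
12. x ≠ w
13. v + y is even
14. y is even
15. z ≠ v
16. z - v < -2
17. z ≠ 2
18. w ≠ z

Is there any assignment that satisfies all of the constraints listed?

Try x = 0, y = 2, z = 1, w = 5, v = 6.
Check constraint 3: w - x = 5; constraint 5: v - z = 5. The remaining constraints are straightforward to verify.

Satisfiable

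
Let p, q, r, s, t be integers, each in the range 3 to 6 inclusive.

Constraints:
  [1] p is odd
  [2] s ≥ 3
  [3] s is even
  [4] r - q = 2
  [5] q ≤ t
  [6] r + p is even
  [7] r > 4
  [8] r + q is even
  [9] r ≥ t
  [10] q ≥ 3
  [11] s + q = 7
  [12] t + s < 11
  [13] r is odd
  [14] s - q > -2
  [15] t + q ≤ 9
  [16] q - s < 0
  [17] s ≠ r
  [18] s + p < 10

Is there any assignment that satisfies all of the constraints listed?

Try p = 5, q = 3, r = 5, s = 4, t = 5.
Check constraint 4: r - q = 2; constraint 11: s + q = 7; constraint 12: t + s = 9. The remaining constraints are straightforward to verify.

Satisfiable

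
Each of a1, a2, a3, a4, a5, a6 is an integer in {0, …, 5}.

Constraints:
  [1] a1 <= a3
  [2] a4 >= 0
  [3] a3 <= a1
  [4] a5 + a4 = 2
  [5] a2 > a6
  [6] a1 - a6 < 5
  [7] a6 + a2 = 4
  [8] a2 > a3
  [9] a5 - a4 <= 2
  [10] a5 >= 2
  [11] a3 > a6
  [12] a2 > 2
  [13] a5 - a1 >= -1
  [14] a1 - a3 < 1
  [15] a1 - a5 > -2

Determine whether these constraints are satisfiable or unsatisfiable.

The assignment a1 = 2, a2 = 4, a3 = 2, a4 = 0, a5 = 2, a6 = 0 works:
  constraint 4 holds since a5 + a4 = 2.
  constraint 6 holds since a1 - a6 = 2.
The rest check out directly.

Satisfiable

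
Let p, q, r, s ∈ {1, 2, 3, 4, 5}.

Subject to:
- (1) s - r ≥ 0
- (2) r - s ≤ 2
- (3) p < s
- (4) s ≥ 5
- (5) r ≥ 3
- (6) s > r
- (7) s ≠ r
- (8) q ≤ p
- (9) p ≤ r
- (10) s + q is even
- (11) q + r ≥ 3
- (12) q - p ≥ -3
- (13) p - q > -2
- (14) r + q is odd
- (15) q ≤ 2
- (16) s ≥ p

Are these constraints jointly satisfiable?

Setting (p, q, r, s) = (1, 1, 4, 5) satisfies everything: constraint 1: s - r = 1; constraint 2: r - s = -1; constraint 11: q + r = 5, and the others follow.

Satisfiable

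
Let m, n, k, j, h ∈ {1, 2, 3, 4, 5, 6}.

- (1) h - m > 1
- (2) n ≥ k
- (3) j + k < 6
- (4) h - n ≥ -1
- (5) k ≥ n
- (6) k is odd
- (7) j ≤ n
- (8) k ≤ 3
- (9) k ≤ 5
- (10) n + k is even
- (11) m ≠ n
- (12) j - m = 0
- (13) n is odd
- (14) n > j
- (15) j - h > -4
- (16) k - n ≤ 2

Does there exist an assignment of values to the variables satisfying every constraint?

Satisfiable

The assignment m = 1, n = 3, k = 3, j = 1, h = 3 works:
  constraint 1 holds since h - m = 2.
  constraint 3 holds since j + k = 4.
  constraint 4 holds since h - n = 0.
The rest check out directly.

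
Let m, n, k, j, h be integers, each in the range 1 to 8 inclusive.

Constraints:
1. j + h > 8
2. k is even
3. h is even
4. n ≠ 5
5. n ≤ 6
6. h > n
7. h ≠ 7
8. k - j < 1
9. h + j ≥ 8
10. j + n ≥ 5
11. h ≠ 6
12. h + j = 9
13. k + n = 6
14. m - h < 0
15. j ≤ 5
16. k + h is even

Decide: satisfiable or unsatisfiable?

Try m = 1, n = 2, k = 4, j = 5, h = 4.
Check constraint 1: j + h = 9; constraint 8: k - j = -1. The remaining constraints are straightforward to verify.

Satisfiable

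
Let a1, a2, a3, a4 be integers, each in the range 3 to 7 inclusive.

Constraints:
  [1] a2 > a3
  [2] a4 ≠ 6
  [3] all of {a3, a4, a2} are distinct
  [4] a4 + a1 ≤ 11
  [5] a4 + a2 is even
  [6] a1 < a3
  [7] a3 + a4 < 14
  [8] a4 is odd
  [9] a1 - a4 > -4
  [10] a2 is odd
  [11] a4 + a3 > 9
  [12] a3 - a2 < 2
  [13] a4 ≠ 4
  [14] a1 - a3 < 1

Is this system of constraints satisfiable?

Satisfiable

One satisfying assignment is a1 = 4, a2 = 7, a3 = 6, a4 = 5.
For the less obvious constraints — constraint 4: a4 + a1 = 9; constraint 7: a3 + a4 = 11 — and the others hold by inspection.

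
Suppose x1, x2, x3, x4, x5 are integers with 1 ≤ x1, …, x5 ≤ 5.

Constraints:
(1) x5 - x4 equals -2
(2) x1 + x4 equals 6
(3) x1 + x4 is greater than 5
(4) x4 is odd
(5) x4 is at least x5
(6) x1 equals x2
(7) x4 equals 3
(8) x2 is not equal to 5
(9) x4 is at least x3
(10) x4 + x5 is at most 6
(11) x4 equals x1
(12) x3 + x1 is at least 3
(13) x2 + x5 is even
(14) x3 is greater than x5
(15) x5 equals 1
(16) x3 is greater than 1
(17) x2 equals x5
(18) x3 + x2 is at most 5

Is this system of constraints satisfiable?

Unsatisfiable

Constraint 7 fixes x4 = 3 and constraint 15 fixes x5 = 1. Constraints 6, 11, and 17 give x4 = x1 = x2 = x5, so x4 = x5. But 3 ≠ 1 — contradiction.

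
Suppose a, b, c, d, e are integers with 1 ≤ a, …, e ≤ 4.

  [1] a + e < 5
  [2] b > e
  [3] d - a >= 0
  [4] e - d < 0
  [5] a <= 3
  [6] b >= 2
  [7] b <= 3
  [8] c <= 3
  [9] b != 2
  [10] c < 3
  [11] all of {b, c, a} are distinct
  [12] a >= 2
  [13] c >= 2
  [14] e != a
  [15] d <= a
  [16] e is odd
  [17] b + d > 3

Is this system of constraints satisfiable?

Unsatisfiable

Constraints 5, 6, 7, 8, 12, and 13 confine each of b, c, a to the 2 values {2, 3}.
Constraint 11 requires all 3 of them to be distinct, but only 2 values are available — impossible by the pigeonhole principle.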